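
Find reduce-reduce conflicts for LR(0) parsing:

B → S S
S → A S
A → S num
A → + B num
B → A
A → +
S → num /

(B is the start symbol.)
Augment with B' → B and build the canonical LR(0) collection (I0 = CLOSURE({[B' → . B]}), then GOTO on every symbol after a dot until no new states appear). It has 14 states:
  I0: { [A → . + B num], [A → . +], [A → . S num], [B → . A], [B → . S S], [B' → . B], [S → . A S], [S → . num /] }  — shift
  I1: { [A → + . B num], [A → + .], [A → . + B num], [A → . +], [A → . S num], [B → . A], [B → . S S], [S → . A S], [S → . num /] }  — shift, reduce
  I2: { [A → . + B num], [A → . +], [A → . S num], [B → A .], [S → . A S], [S → . num /], [S → A . S] }  — shift, reduce
  I3: { [B' → B .] }  — accept
  I4: { [A → . + B num], [A → . +], [A → . S num], [A → S . num], [B → S . S], [S → . A S], [S → . num /] }  — shift
  I5: { [S → num . /] }  — shift
  I6: { [S → num / .] }  — reduce
  I7: { [A → . + B num], [A → . +], [A → . S num], [S → . A S], [S → . num /], [S → A . S] }  — shift
  I8: { [A → S . num], [B → S S .] }  — shift, reduce
  I9: { [A → S num .], [S → num . /] }  — shift, reduce
  I10: { [A → S num .] }  — reduce
  I11: { [A → S . num], [S → A S .] }  — shift, reduce
  I12: { [A → + B . num] }  — shift
  I13: { [A → + B num .] }  — reduce

No state contains more than one complete item.

Answer: No reduce-reduce conflicts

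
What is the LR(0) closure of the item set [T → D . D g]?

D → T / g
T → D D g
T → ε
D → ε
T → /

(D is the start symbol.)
{ [D → . T / g], [D → .], [T → . /], [T → . D D g], [T → .], [T → D . D g] }

Start with: [T → D . D g]
  [T → D . D g] has the dot before D: add [D → . T / g], [D → .]
  [D → . T / g] has the dot before T: add [T → . D D g], [T → .], [T → . /]
No further items can be added.

CLOSURE = { [D → . T / g], [D → .], [T → . /], [T → . D D g], [T → .], [T → D . D g] }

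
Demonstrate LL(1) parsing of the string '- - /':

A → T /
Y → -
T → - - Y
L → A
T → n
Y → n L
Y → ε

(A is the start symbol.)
Stack is shown with the top on the left.

Stack      Input    Action
--------------------------
A $        - - / $  output A → T /
T / $      - - / $  output T → - - Y
- - Y / $  - - / $  match '-'
- Y / $    - / $    match '-'
Y / $      / $      output Y → ε
/ $        / $      match '/'
$          $        accept

The string is accepted.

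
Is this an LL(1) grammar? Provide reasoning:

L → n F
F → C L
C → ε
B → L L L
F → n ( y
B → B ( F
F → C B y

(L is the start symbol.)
A grammar is LL(1) if for each non-terminal N with multiple productions, the predict sets of those productions are pairwise disjoint, where PREDICT(N → α) = (FIRST(α) \ {ε}) ∪ (FOLLOW(N) if α ⇒* ε).

Relevant sets:
  FIRST(C) = { ε }
  FIRST(L) = { 'n' }
  FIRST(B) = { 'n' }

For F:
  PREDICT(F → C L) = { 'n' }
  PREDICT(F → n '(' y) = { 'n' }
  PREDICT(F → C B y) = { 'n' }
For B:
  PREDICT(B → L L L) = { 'n' }
  PREDICT(B → B '(' F) = { 'n' }
L, C have a single production, so nothing to check there.

Conflict found: Predict set conflict for F: { 'n' }
The grammar is NOT LL(1).

Answer: No. Predict set conflict for F: { 'n' }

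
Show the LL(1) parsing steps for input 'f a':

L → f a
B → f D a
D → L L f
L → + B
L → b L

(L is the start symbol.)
LL(1) parsing maintains a stack (initially the start symbol over $) and the input. At each step: if the stack top is a terminal, match it against the current input token; if it is a non-terminal N, replace it with the RHS of M[N, lookahead] (the unique production whose predict set contains the lookahead).

Stack is shown with the top on the left.

Stack  Input  Action
--------------------
L $    f a $  output L → f a
f a $  f a $  match 'f'
a $    a $    match 'a'
$      $      accept

The string is accepted.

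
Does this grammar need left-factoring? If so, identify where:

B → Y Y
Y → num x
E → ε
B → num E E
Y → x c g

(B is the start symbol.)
No, left-factoring is not needed

Left-factoring is needed when two productions for the same non-terminal
share a common prefix on the right-hand side.

Productions for B:
  B → Y Y
  B → num E E
Productions for Y:
  Y → num x
  Y → x c g

No common prefixes found.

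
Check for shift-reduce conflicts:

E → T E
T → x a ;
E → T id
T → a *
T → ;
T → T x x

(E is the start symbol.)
A shift-reduce conflict occurs when an LR(0) state has both:
  - a complete (reduce) item [A → α .] (dot at the end), and
  - a shift item [B → β . c γ] (dot before a terminal).

Augment with E' → E and build the canonical LR(0) collection (I0 = CLOSURE({[E' → . E]}), then GOTO on every symbol after a dot until no new states appear). It has 13 states:
  I0: { [E → . T E], [E → . T id], [E' → . E], [T → . ;], [T → . T x x], [T → . a *], [T → . x a ;] }  — shift
  I1: { [T → ; .] }  — reduce
  I2: { [E' → E .] }  — accept
  I3: { [E → . T E], [E → . T id], [E → T . E], [E → T . id], [T → . ;], [T → . T x x], [T → . a *], [T → . x a ;], [T → T . x x] }  — shift
  I4: { [T → a . *] }  — shift
  I5: { [T → x . a ;] }  — shift
  I6: { [T → x a . ;] }  — shift
  I7: { [T → x a ; .] }  — reduce
  I8: { [T → a * .] }  — reduce
  I9: { [E → T E .] }  — reduce
  I10: { [E → T id .] }  — reduce
  I11: { [T → T x . x], [T → x . a ;] }  — shift
  I12: { [T → T x x .] }  — reduce

No state contains both a complete item and a shift item.

Answer: No shift-reduce conflicts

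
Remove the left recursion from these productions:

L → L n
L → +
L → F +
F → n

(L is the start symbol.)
L is directly left-recursive. The standard transformation for
  A → A α₁ | ... | A α_m | β₁ | ... | β_n
is
  A  → β₁ A' | ... | β_n A'
  A' → α₁ A' | ... | α_m A' | ε

L → + becomes L → + L'
L → F + becomes L → F + L'
L → L n becomes L' → n L'
Add L' → ε

Productions for other non-terminals are unchanged:
  F → n

Resulting grammar:
L → + L'
L → F + L'
L' → n L'
L' → ε
F → n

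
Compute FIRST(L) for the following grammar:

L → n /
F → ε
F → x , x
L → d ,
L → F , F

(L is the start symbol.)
{ ',', 'd', 'n', 'x' }

To compute FIRST(L), examine every production with L on the left-hand side, reading each right-hand side left to right until a non-nullable symbol is reached.

FIRST sets of the other non-terminals involved (by the same procedure, iterated to a fixed point):
  FIRST(F) = { 'x', ε }

From L → n /:
  - n is a terminal: add 'n' and stop
From L → d ,:
  - d is a terminal: add 'd' and stop
From L → F , F:
  - F is a non-terminal: add FIRST(F) \ {ε} = { 'x' }
    F is nullable, so continue to the next symbol
  - ',' is a terminal: add ',' and stop

Collecting: FIRST(L) = { ',', 'd', 'n', 'x' }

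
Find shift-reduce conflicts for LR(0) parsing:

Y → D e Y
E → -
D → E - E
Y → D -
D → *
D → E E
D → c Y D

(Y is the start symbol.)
Augment with Y' → Y and build the canonical LR(0) collection (I0 = CLOSURE({[Y' → . Y]}), then GOTO on every symbol after a dot until no new states appear). It has 15 states:
  I0: { [D → . *], [D → . E - E], [D → . E E], [D → . c Y D], [E → . -], [Y → . D -], [Y → . D e Y], [Y' → . Y] }  — shift
  I1: { [D → * .] }  — reduce
  I2: { [E → - .] }  — reduce
  I3: { [Y → D . -], [Y → D . e Y] }  — shift
  I4: { [D → E . - E], [D → E . E], [E → . -] }  — shift
  I5: { [Y' → Y .] }  — accept
  I6: { [D → . *], [D → . E - E], [D → . E E], [D → . c Y D], [D → c . Y D], [E → . -], [Y → . D -], [Y → . D e Y] }  — shift
  I7: { [D → . *], [D → . E - E], [D → . E E], [D → . c Y D], [D → c Y . D], [E → . -] }  — shift
  I8: { [D → c Y D .] }  — reduce
  I9: { [D → E - . E], [E → - .], [E → . -] }  — shift, reduce
  I10: { [D → E E .] }  — reduce
  I11: { [D → E - E .] }  — reduce
  I12: { [Y → D - .] }  — reduce
  I13: { [D → . *], [D → . E - E], [D → . E E], [D → . c Y D], [E → . -], [Y → . D -], [Y → . D e Y], [Y → D e . Y] }  — shift
  I14: { [Y → D e Y .] }  — reduce

I9 contains reduce item [E → - .] and shift item [E → . -] — shift-reduce conflict.

Answer: Yes — I9: [E → - .] vs [E → . -]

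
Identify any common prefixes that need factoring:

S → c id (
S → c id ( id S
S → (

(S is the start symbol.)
Left-factoring is needed when two productions for the same non-terminal
share a common prefix on the right-hand side.

Productions for S:
  S → c id (
  S → c id ( id S
  S → (

Found common prefix 'c id (' in productions for S

Answer: Yes, S has productions with common prefix 'c id ('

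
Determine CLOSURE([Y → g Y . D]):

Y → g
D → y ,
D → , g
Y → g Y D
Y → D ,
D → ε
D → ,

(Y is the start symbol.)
{ [D → . , g], [D → . ,], [D → . y ,], [D → .], [Y → g Y . D] }

To compute CLOSURE, for each item [A → α.Bβ] where B is a non-terminal, add [B → .γ] for all productions B → γ; repeat for the newly added items until nothing changes.

Start with: [Y → g Y . D]
  [Y → g Y . D] has the dot before D: add [D → . y ,], [D → . , g], [D → .], [D → . ,]
No further items can be added.

CLOSURE = { [D → . , g], [D → . ,], [D → . y ,], [D → .], [Y → g Y . D] }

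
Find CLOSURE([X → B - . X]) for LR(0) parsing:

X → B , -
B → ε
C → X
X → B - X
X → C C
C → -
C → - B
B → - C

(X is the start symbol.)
To compute CLOSURE, for each item [A → α.Bβ] where B is a non-terminal, add [B → .γ] for all productions B → γ; repeat for the newly added items until nothing changes.

Start with: [X → B - . X]
  [X → B - . X] has the dot before X: add [X → . B , -], [X → . B - X], [X → . C C]
  [X → . B , -] has the dot before B: add [B → .], [B → . - C]
  [X → . C C] has the dot before C: add [C → . X], [C → . -], [C → . - B]
No further items can be added.

CLOSURE = { [B → . - C], [B → .], [C → . - B], [C → . -], [C → . X], [X → . B , -], [X → . B - X], [X → . C C], [X → B - . X] }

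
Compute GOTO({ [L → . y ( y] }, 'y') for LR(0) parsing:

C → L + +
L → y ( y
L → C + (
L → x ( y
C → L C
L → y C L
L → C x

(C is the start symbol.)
GOTO(I, 'y') = CLOSURE({ [A → αX.β] : [A → α.Xβ] ∈ I, X = 'y' })

Items with dot before 'y', with the dot advanced:
  [L → . y ( y] → [L → y . ( y]
Closure adds nothing (no advanced item has the dot before a non-terminal).

GOTO = { [L → y . ( y] }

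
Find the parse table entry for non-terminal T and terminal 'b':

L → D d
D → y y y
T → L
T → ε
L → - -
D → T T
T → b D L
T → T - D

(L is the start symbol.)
T → L, T → ε, T → b D L, T → T - D

To find M[T, 'b'], we find productions for T where 'b' is in the predict set (PREDICT(N → α) = (FIRST(α) \ {ε}) ∪ (FOLLOW(N) if α ⇒* ε)).

Relevant sets:
  FIRST(L) = { '-', 'b', 'd', 'y' }
  FIRST(T) = { '-', 'b', 'd', 'y', ε }
  FOLLOW(T) = { '-', 'b', 'd', 'y' }

T → L: PREDICT = { '-', 'b', 'd', 'y' }
  'b' is in predict set, so this production goes in M[T, 'b']
T → ε: PREDICT = { '-', 'b', 'd', 'y' }
  'b' is in predict set, so this production goes in M[T, 'b']
T → b D L: PREDICT = { 'b' }
  'b' is in predict set, so this production goes in M[T, 'b']
T → T - D: PREDICT = { '-', 'b', 'd', 'y' }
  'b' is in predict set, so this production goes in M[T, 'b']

M[T, 'b'] = T → L, T → ε, T → b D L, T → T - D  (a multiply-defined cell — the grammar is not LL(1))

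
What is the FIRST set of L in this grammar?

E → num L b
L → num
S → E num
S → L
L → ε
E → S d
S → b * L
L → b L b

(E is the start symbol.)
From L → num:
  - num is a terminal: add 'num' and stop
From L → ε:
  - ε-production, so ε ∈ FIRST(L)
From L → b L b:
  - b is a terminal: add 'b' and stop

Collecting: FIRST(L) = { 'b', 'num', ε }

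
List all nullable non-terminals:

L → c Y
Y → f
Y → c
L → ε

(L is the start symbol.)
{ 'L' }

ε-productions: L → ε
So L is immediately nullable.
No further non-terminal can be added: every production for the remaining non-terminals contains a terminal or a non-nullable non-terminal.
Nullable = { 'L' }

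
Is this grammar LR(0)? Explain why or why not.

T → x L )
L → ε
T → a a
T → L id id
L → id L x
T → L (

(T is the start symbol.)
Augment with T' → T and build the canonical LR(0) collection (I0 = CLOSURE({[T' → . T]}), then GOTO on every symbol after a dot until no new states appear). It has 14 states:
  I0: { [L → . id L x], [L → .], [T → . L (], [T → . L id id], [T → . a a], [T → . x L )], [T' → . T] }  — shift, reduce
  I1: { [T → L . (], [T → L . id id] }  — shift
  I2: { [T' → T .] }  — accept
  I3: { [T → a . a] }  — shift
  I4: { [L → . id L x], [L → .], [L → id . L x] }  — shift, reduce
  I5: { [L → . id L x], [L → .], [T → x . L )] }  — shift, reduce
  I6: { [T → x L . )] }  — shift
  I7: { [T → x L ) .] }  — reduce
  I8: { [L → id L . x] }  — shift
  I9: { [L → id L x .] }  — reduce
  I10: { [T → a a .] }  — reduce
  I11: { [T → L ( .] }  — reduce
  I12: { [T → L id . id] }  — shift
  I13: { [T → L id id .] }  — reduce

Conflict in state I0:
  Shift-reduce conflict between [L → .] and [L → . id L x]
So the grammar is NOT LR(0).

Answer: No. Shift-reduce conflict between [L → .] and [L → . id L x]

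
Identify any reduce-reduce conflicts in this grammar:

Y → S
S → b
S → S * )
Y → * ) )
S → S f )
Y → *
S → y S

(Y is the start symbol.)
No reduce-reduce conflicts

A reduce-reduce conflict occurs when an LR(0) state has two complete items [A → α .] and [B → β .] — both call for a reduction, and with no lookahead the parser cannot choose between them.

Augment with Y' → Y and build the canonical LR(0) collection (I0 = CLOSURE({[Y' → . Y]}), then GOTO on every symbol after a dot until no new states appear). It has 13 states:
  I0: { [S → . S * )], [S → . S f )], [S → . b], [S → . y S], [Y → . * ) )], [Y → . *], [Y → . S], [Y' → . Y] }  — shift
  I1: { [Y → * . ) )], [Y → * .] }  — shift, reduce
  I2: { [S → S . * )], [S → S . f )], [Y → S .] }  — shift, reduce
  I3: { [Y' → Y .] }  — accept
  I4: { [S → b .] }  — reduce
  I5: { [S → . S * )], [S → . S f )], [S → . b], [S → . y S], [S → y . S] }  — shift
  I6: { [S → S . * )], [S → S . f )], [S → y S .] }  — shift, reduce
  I7: { [S → S * . )] }  — shift
  I8: { [S → S f . )] }  — shift
  I9: { [S → S f ) .] }  — reduce
  I10: { [S → S * ) .] }  — reduce
  I11: { [Y → * ) . )] }  — shift
  I12: { [Y → * ) ) .] }  — reduce

No state contains more than one complete item.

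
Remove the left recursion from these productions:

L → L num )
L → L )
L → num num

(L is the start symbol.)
L → num num L'
L' → num ) L'
L' → ) L'
L' → ε

L is directly left-recursive. The standard transformation for
  A → A α₁ | ... | A α_m | β₁ | ... | β_n
is
  A  → β₁ A' | ... | β_n A'
  A' → α₁ A' | ... | α_m A' | ε

L → num num becomes L → num num L'
L → L num ) becomes L' → num ) L'
L → L ) becomes L' → ) L'
Add L' → ε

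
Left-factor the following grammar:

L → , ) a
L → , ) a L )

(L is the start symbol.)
L → , ) a L'
L' → ε
L' → L )

Left-factoring transforms A → αβ₁ | αβ₂ into A → αA' and A' → β₁ | β₂
(α is the longest common prefix among the alternatives). Repeat until
no nonterminal has two alternatives with a common prefix.

Round 1: L has alternatives sharing prefix ', ) a'. Introduce L': L → , ) a L'
  Add: L' → ε
  Add: L' → L )

No remaining common prefixes — done.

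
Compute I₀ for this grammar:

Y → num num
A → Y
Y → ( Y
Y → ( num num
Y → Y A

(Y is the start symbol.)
First, augment the grammar with Y' → Y
I₀ = CLOSURE({ [Y' → . Y] }):
  [Y' → . Y] has the dot before Y: add [Y → . num num], [Y → . ( Y], [Y → . ( num num], [Y → . Y A]
No further items can be added.

I₀ = { [Y → . ( Y], [Y → . ( num num], [Y → . Y A], [Y → . num num], [Y' → . Y] }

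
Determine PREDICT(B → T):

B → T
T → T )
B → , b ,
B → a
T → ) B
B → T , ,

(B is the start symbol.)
{ ')' }

PREDICT(B → T) = (FIRST(RHS) \ {ε}) ∪ (FOLLOW(B) if ε ∈ FIRST(RHS), i.e. RHS ⇒* ε)
FIRST(T) = { ')' }
FIRST(T) = { ')' }
ε ∉ FIRST(T), so FOLLOW(B) is not added.
PREDICT(B → T) = { ')' }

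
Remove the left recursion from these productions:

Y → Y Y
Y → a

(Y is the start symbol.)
Y is directly left-recursive. The standard transformation for
  A → A α₁ | ... | A α_m | β₁ | ... | β_n
is
  A  → β₁ A' | ... | β_n A'
  A' → α₁ A' | ... | α_m A' | ε

Y → a becomes Y → a Y'
Y → Y Y becomes Y' → Y Y'
Add Y' → ε

Resulting grammar:
Y → a Y'
Y' → Y Y'
Y' → ε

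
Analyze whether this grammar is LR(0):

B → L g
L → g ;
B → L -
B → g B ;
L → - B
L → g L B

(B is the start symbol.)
A grammar is LR(0) if no state in the canonical LR(0) collection has:
  - both a shift item (dot before a terminal) and a complete item (shift-reduce conflict), or
  - two or more complete items (reduce-reduce conflict; the accept item [B' → B .] counts as a complete item here).

Augment with B' → B and build the canonical LR(0) collection (I0 = CLOSURE({[B' → . B]}), then GOTO on every symbol after a dot until no new states appear). It has 15 states:
  I0: { [B → . L -], [B → . L g], [B → . g B ;], [B' → . B], [L → . - B], [L → . g ;], [L → . g L B] }  — shift
  I1: { [B → . L -], [B → . L g], [B → . g B ;], [L → - . B], [L → . - B], [L → . g ;], [L → . g L B] }  — shift
  I2: { [B' → B .] }  — accept
  I3: { [B → L . -], [B → L . g] }  — shift
  I4: { [B → . L -], [B → . L g], [B → . g B ;], [B → g . B ;], [L → . - B], [L → . g ;], [L → . g L B], [L → g . ;], [L → g . L B] }  — shift
  I5: { [L → g ; .] }  — reduce
  I6: { [B → g B . ;] }  — shift
  I7: { [B → . L -], [B → . L g], [B → . g B ;], [B → L . -], [B → L . g], [L → . - B], [L → . g ;], [L → . g L B], [L → g L . B] }  — shift
  I8: { [B → . L -], [B → . L g], [B → . g B ;], [B → L - .], [L → - . B], [L → . - B], [L → . g ;], [L → . g L B] }  — shift, reduce
  I9: { [L → g L B .] }  — reduce
  I10: { [B → . L -], [B → . L g], [B → . g B ;], [B → L g .], [B → g . B ;], [L → . - B], [L → . g ;], [L → . g L B], [L → g . ;], [L → g . L B] }  — shift, reduce
  I11: { [L → - B .] }  — reduce
  I12: { [B → g B ; .] }  — reduce
  I13: { [B → L - .] }  — reduce
  I14: { [B → L g .] }  — reduce

Conflict in state I8:
  Shift-reduce conflict between [B → L - .] and [B → . g B ;]
So the grammar is NOT LR(0).

Answer: No. Shift-reduce conflict between [B → L - .] and [B → . g B ;]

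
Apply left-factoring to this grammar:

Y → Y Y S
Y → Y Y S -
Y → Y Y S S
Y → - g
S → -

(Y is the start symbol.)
Left-factoring transforms A → αβ₁ | αβ₂ into A → αA' and A' → β₁ | β₂
(α is the longest common prefix among the alternatives). Repeat until
no nonterminal has two alternatives with a common prefix.

Round 1: Y has alternatives sharing prefix 'Y Y S'. Introduce Y': Y → Y Y S Y'
  Add: Y' → ε
  Add: Y' → -
  Add: Y' → S

No remaining common prefixes — done.

Resulting grammar:
Y → Y Y S Y'
Y' → ε
Y' → -
Y' → S
Y → - g
S → -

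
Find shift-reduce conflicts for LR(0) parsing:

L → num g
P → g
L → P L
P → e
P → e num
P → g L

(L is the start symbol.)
Yes — I3: [P → e .] vs [P → e . num]; I4: [P → g .] vs [L → . num g]

A shift-reduce conflict occurs when an LR(0) state has both:
  - a complete (reduce) item [A → α .] (dot at the end), and
  - a shift item [B → β . c γ] (dot before a terminal).

Augment with L' → L and build the canonical LR(0) collection (I0 = CLOSURE({[L' → . L]}), then GOTO on every symbol after a dot until no new states appear). It has 10 states:
  I0: { [L → . P L], [L → . num g], [L' → . L], [P → . e num], [P → . e], [P → . g L], [P → . g] }  — shift
  I1: { [L' → L .] }  — accept
  I2: { [L → . P L], [L → . num g], [L → P . L], [P → . e num], [P → . e], [P → . g L], [P → . g] }  — shift
  I3: { [P → e . num], [P → e .] }  — shift, reduce
  I4: { [L → . P L], [L → . num g], [P → . e num], [P → . e], [P → . g L], [P → . g], [P → g . L], [P → g .] }  — shift, reduce
  I5: { [L → num . g] }  — shift
  I6: { [L → num g .] }  — reduce
  I7: { [P → g L .] }  — reduce
  I8: { [P → e num .] }  — reduce
  I9: { [L → P L .] }  — reduce

I3 contains reduce item [P → e .] and shift item [P → e . num] — shift-reduce conflict.
I4 contains reduce item [P → g .] and shift items [L → . num g], [P → . e], [P → . e num], [P → . g], [P → . g L] — shift-reduce conflict.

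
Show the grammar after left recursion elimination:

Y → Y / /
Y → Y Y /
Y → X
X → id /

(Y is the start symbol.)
Y → X Y'
Y' → / / Y'
Y' → Y / Y'
Y' → ε
X → id /

Y is directly left-recursive. The standard transformation for
  A → A α₁ | ... | A α_m | β₁ | ... | β_n
is
  A  → β₁ A' | ... | β_n A'
  A' → α₁ A' | ... | α_m A' | ε

Y → X becomes Y → X Y'
Y → Y / / becomes Y' → / / Y'
Y → Y Y / becomes Y' → Y / Y'
Add Y' → ε

Productions for other non-terminals are unchanged:
  X → id /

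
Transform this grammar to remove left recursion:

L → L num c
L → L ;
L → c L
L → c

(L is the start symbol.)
L → c L L'
L → c L'
L' → num c L'
L' → ; L'
L' → ε

L is directly left-recursive. The standard transformation for
  A → A α₁ | ... | A α_m | β₁ | ... | β_n
is
  A  → β₁ A' | ... | β_n A'
  A' → α₁ A' | ... | α_m A' | ε

L → c L becomes L → c L L'
L → c becomes L → c L'
L → L num c becomes L' → num c L'
L → L ; becomes L' → ; L'
Add L' → ε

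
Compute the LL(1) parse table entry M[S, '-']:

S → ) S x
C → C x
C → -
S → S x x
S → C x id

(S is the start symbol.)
S → S x x, S → C x id

To find M[S, '-'], we find productions for S where '-' is in the predict set (PREDICT(N → α) = (FIRST(α) \ {ε}) ∪ (FOLLOW(N) if α ⇒* ε)).

Relevant sets:
  FIRST(S) = { ')', '-' }
  FIRST(C) = { '-' }

S → ) S x: PREDICT = { ')' }
S → S x x: PREDICT = { ')', '-' }
  '-' is in predict set, so this production goes in M[S, '-']
S → C x id: PREDICT = { '-' }
  '-' is in predict set, so this production goes in M[S, '-']

M[S, '-'] = S → S x x, S → C x id  (a multiply-defined cell — the grammar is not LL(1))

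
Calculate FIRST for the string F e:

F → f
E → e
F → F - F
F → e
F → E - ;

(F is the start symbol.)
{ 'e', 'f' }

FIRST sets of the non-terminals involved (from the grammar, by fixed-point iteration):
  FIRST(F) = { 'e', 'f' }

To compute FIRST(F e), process the symbols left to right:
Symbol F is a non-terminal. Add FIRST(F) \ {ε} = { 'e', 'f' }
F is not nullable (ε ∉ FIRST(F)), so stop here.
FIRST(F e) = { 'e', 'f' }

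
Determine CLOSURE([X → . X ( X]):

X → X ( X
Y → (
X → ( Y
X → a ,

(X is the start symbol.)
To compute CLOSURE, for each item [A → α.Bβ] where B is a non-terminal, add [B → .γ] for all productions B → γ; repeat for the newly added items until nothing changes.

Start with: [X → . X ( X]
  [X → . X ( X] has the dot before X: add [X → . ( Y], [X → . a ,]
No further items can be added.

CLOSURE = { [X → . ( Y], [X → . X ( X], [X → . a ,] }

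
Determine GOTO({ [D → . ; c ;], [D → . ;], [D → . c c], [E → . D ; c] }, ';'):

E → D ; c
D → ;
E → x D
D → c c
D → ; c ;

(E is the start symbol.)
{ [D → ; . c ;], [D → ; .] }

GOTO(I, ';') = CLOSURE({ [A → αX.β] : [A → α.Xβ] ∈ I, X = ';' })

Items with dot before ';', with the dot advanced:
  [D → . ;] → [D → ; .]
  [D → . ; c ;] → [D → ; . c ;]
Closure adds nothing (no advanced item has the dot before a non-terminal).

GOTO = { [D → ; . c ;], [D → ; .] }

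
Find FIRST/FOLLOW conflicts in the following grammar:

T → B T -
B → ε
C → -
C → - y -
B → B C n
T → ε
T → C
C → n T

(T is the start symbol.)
A FIRST/FOLLOW conflict occurs when a non-terminal N has a nullable alternative N → β (β ⇒* ε) and another alternative N → α with FIRST(α) ∩ FOLLOW(N) ≠ ∅: on such a lookahead the parser cannot decide between expanding α and letting N vanish via β.

Nullable non-terminals: B, T.
FIRST sets used below: FIRST(B) = { '-', 'n', ε }, FIRST(C) = { '-', 'n' }, FIRST(T) = { '-', 'n', ε }

B: nullable alternative(s) B → ε; FOLLOW(B) = { '-', 'n' }
  B → ε: FIRST \ {ε} = { } — this is the only nullable alternative, skip
  B → B C n: FIRST \ {ε} = { '-', 'n' } — overlaps FOLLOW(B) on { '-', 'n' }: CONFLICT

T: nullable alternative(s) T → ε; FOLLOW(T) = { $, '-', 'n' }
  T → B T -: FIRST \ {ε} = { '-', 'n' } — overlaps FOLLOW(T) on { '-', 'n' }: CONFLICT
  T → ε: FIRST \ {ε} = { } — this is the only nullable alternative, skip
  T → C: FIRST \ {ε} = { '-', 'n' } — overlaps FOLLOW(T) on { '-', 'n' }: CONFLICT

C has no nullable alternative, so no FIRST/FOLLOW check is needed there.

So the grammar has 3 FIRST/FOLLOW conflicts (marked CONFLICT above).

Answer: Yes. T → B T '-' with FOLLOW(T) on { '-', 'n' }; T → C with FOLLOW(T) on { '-', 'n' }; B → B C n with FOLLOW(B) on { '-', 'n' }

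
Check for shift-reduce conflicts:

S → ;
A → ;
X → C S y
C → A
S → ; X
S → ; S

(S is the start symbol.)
Yes — I1: [S → ; .] vs [A → . ;]; I3: [A → ; .] vs [A → . ;]

Augment with S' → S and build the canonical LR(0) collection (I0 = CLOSURE({[S' → . S]}), then GOTO on every symbol after a dot until no new states appear). It has 10 states:
  I0: { [S → . ; S], [S → . ; X], [S → . ;], [S' → . S] }  — shift
  I1: { [A → . ;], [C → . A], [S → . ; S], [S → . ; X], [S → . ;], [S → ; . S], [S → ; . X], [S → ; .], [X → . C S y] }  — shift, reduce
  I2: { [S' → S .] }  — accept
  I3: { [A → . ;], [A → ; .], [C → . A], [S → . ; S], [S → . ; X], [S → . ;], [S → ; . S], [S → ; . X], [S → ; .], [X → . C S y] }  — shift, 2 reduces
  I4: { [C → A .] }  — reduce
  I5: { [S → . ; S], [S → . ; X], [S → . ;], [X → C . S y] }  — shift
  I6: { [S → ; S .] }  — reduce
  I7: { [S → ; X .] }  — reduce
  I8: { [X → C S . y] }  — shift
  I9: { [X → C S y .] }  — reduce

I1 contains reduce item [S → ; .] and shift items [A → . ;], [S → . ;], [S → . ; S], [S → . ; X] — shift-reduce conflict.
I3 contains reduce items [A → ; .], [S → ; .] and shift items [A → . ;], [S → . ;], [S → . ; S], [S → . ; X] — shift-reduce conflict.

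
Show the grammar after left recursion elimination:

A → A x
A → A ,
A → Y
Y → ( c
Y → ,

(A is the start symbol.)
A → Y A'
A' → x A'
A' → , A'
A' → ε
Y → ( c
Y → ,

A is directly left-recursive. The standard transformation for
  A → A α₁ | ... | A α_m | β₁ | ... | β_n
is
  A  → β₁ A' | ... | β_n A'
  A' → α₁ A' | ... | α_m A' | ε

A → Y becomes A → Y A'
A → A x becomes A' → x A'
A → A , becomes A' → , A'
Add A' → ε

Productions for other non-terminals are unchanged:
  Y → ( c
  Y → ,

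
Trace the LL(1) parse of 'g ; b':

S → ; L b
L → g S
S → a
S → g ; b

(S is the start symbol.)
Stack is shown with the top on the left.

Stack    Input    Action
------------------------
S $      g ; b $  output S → g ; b
g ; b $  g ; b $  match 'g'
; b $    ; b $    match ';'
b $      b $      match 'b'
$        $        accept

The string is accepted.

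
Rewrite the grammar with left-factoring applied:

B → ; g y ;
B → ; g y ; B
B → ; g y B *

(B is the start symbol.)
B → ; g y B'
B' → ; B''
B'' → ε
B'' → B
B' → B *

Left-factoring transforms A → αβ₁ | αβ₂ into A → αA' and A' → β₁ | β₂
(α is the longest common prefix among the alternatives). Repeat until
no nonterminal has two alternatives with a common prefix.

Round 1: B has alternatives sharing prefix '; g y'. Introduce B': B → ; g y B'
  Add: B' → ;
  Add: B' → ; B
  Add: B' → B *

Round 2: B' has alternatives sharing prefix ';'. Introduce B'': B' → ; B''
  Add: B'' → ε
  Add: B'' → B

No remaining common prefixes — done.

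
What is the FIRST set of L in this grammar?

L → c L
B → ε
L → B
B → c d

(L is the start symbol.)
To compute FIRST(L), examine every production with L on the left-hand side, reading each right-hand side left to right until a non-nullable symbol is reached.

FIRST sets of the other non-terminals involved (by the same procedure, iterated to a fixed point):
  FIRST(B) = { 'c', ε }

From L → c L:
  - c is a terminal: add 'c' and stop
From L → B:
  - B is a non-terminal: add FIRST(B) \ {ε} = { 'c' }
    B is nullable and nothing follows, so the whole right-hand side can vanish: ε ∈ FIRST(L)

Collecting: FIRST(L) = { 'c', ε }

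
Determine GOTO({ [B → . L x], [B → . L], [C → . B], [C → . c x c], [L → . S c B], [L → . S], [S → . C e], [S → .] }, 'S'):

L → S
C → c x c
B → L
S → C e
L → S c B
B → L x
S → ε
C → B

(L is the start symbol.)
{ [L → S . c B], [L → S .] }

GOTO(I, 'S') = CLOSURE({ [A → αX.β] : [A → α.Xβ] ∈ I, X = 'S' })

Items with dot before 'S', with the dot advanced:
  [L → . S] → [L → S .]
  [L → . S c B] → [L → S . c B]
Closure adds nothing (no advanced item has the dot before a non-terminal).

GOTO = { [L → S . c B], [L → S .] }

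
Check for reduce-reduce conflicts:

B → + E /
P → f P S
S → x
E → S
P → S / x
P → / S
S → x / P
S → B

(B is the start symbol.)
A reduce-reduce conflict occurs when an LR(0) state has two complete items [A → α .] and [B → β .] — both call for a reduction, and with no lookahead the parser cannot choose between them.

Augment with B' → B and build the canonical LR(0) collection (I0 = CLOSURE({[B' → . B]}), then GOTO on every symbol after a dot until no new states appear). It has 18 states:
  I0: { [B → . + E /], [B' → . B] }  — shift
  I1: { [B → + . E /], [B → . + E /], [E → . S], [S → . B], [S → . x / P], [S → . x] }  — shift
  I2: { [B' → B .] }  — accept
  I3: { [S → B .] }  — reduce
  I4: { [B → + E . /] }  — shift
  I5: { [E → S .] }  — reduce
  I6: { [S → x . / P], [S → x .] }  — shift, reduce
  I7: { [B → . + E /], [P → . / S], [P → . S / x], [P → . f P S], [S → . B], [S → . x / P], [S → . x], [S → x / . P] }  — shift
  I8: { [B → . + E /], [P → / . S], [S → . B], [S → . x / P], [S → . x] }  — shift
  I9: { [S → x / P .] }  — reduce
  I10: { [P → S . / x] }  — shift
  I11: { [B → . + E /], [P → . / S], [P → . S / x], [P → . f P S], [P → f . P S], [S → . B], [S → . x / P], [S → . x] }  — shift
  I12: { [B → . + E /], [P → f P . S], [S → . B], [S → . x / P], [S → . x] }  — shift
  I13: { [P → f P S .] }  — reduce
  I14: { [P → S / . x] }  — shift
  I15: { [P → S / x .] }  — reduce
  I16: { [P → / S .] }  — reduce
  I17: { [B → + E / .] }  — reduce

No state contains more than one complete item.

Answer: No reduce-reduce conflicts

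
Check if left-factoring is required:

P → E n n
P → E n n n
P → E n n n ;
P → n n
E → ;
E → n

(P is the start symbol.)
Left-factoring is needed when two productions for the same non-terminal
share a common prefix on the right-hand side.

Productions for P:
  P → E n n
  P → E n n n
  P → E n n n ;
  P → n n
Productions for E:
  E → ;
  E → n

Found common prefix 'E n n' in productions for P

Answer: Yes, P has productions with common prefix 'E n n'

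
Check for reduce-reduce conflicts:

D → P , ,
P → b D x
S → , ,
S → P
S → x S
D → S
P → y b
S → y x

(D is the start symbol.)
No reduce-reduce conflicts

Augment with D' → D and build the canonical LR(0) collection (I0 = CLOSURE({[D' → . D]}), then GOTO on every symbol after a dot until no new states appear). It has 17 states:
  I0: { [D → . P , ,], [D → . S], [D' → . D], [P → . b D x], [P → . y b], [S → . , ,], [S → . P], [S → . x S], [S → . y x] }  — shift
  I1: { [S → , . ,] }  — shift
  I2: { [D' → D .] }  — accept
  I3: { [D → P . , ,], [S → P .] }  — shift, reduce
  I4: { [D → S .] }  — reduce
  I5: { [D → . P , ,], [D → . S], [P → . b D x], [P → . y b], [P → b . D x], [S → . , ,], [S → . P], [S → . x S], [S → . y x] }  — shift
  I6: { [P → . b D x], [P → . y b], [S → . , ,], [S → . P], [S → . x S], [S → . y x], [S → x . S] }  — shift
  I7: { [P → y . b], [S → y . x] }  — shift
  I8: { [P → y b .] }  — reduce
  I9: { [S → y x .] }  — reduce
  I10: { [S → P .] }  — reduce
  I11: { [S → x S .] }  — reduce
  I12: { [P → b D . x] }  — shift
  I13: { [P → b D x .] }  — reduce
  I14: { [D → P , . ,] }  — shift
  I15: { [D → P , , .] }  — reduce
  I16: { [S → , , .] }  — reduce

No state contains more than one complete item.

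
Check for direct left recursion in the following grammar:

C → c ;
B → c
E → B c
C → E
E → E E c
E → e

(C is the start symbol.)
Yes, E is left-recursive

Direct left recursion occurs when N → N α for some non-terminal N (the right-hand side begins with the left-hand side itself).

C → c ;: starts with c
B → c: starts with c
E → B c: starts with B
C → E: starts with E
E → E E c: LEFT RECURSIVE (starts with E)
E → e: starts with e

The grammar has direct left recursion on: E.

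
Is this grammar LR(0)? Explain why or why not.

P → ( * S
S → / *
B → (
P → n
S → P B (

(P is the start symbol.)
A grammar is LR(0) if no state in the canonical LR(0) collection has:
  - both a shift item (dot before a terminal) and a complete item (shift-reduce conflict), or
  - two or more complete items (reduce-reduce conflict; the accept item [P' → P .] counts as a complete item here).

Augment with P' → P and build the canonical LR(0) collection (I0 = CLOSURE({[P' → . P]}), then GOTO on every symbol after a dot until no new states appear). It has 12 states:
  I0: { [P → . ( * S], [P → . n], [P' → . P] }  — shift
  I1: { [P → ( . * S] }  — shift
  I2: { [P' → P .] }  — accept
  I3: { [P → n .] }  — reduce
  I4: { [P → ( * . S], [P → . ( * S], [P → . n], [S → . / *], [S → . P B (] }  — shift
  I5: { [S → / . *] }  — shift
  I6: { [B → . (], [S → P . B (] }  — shift
  I7: { [P → ( * S .] }  — reduce
  I8: { [B → ( .] }  — reduce
  I9: { [S → P B . (] }  — shift
  I10: { [S → P B ( .] }  — reduce
  I11: { [S → / * .] }  — reduce

Every state is either a pure shift/goto state or contains exactly one complete item and nothing to shift — no conflicts. The grammar is LR(0).

Answer: Yes, the grammar is LR(0)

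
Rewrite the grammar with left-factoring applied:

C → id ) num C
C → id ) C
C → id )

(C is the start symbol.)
C → id ) C'
C' → num C
C' → C
C' → ε

Left-factoring transforms A → αβ₁ | αβ₂ into A → αA' and A' → β₁ | β₂
(α is the longest common prefix among the alternatives). Repeat until
no nonterminal has two alternatives with a common prefix.

Round 1: C has alternatives sharing prefix 'id )'. Introduce C': C → id ) C'
  Add: C' → num C
  Add: C' → C
  Add: C' → ε

No remaining common prefixes — done.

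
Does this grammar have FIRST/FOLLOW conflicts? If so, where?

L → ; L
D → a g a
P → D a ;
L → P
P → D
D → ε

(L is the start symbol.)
Nullable non-terminals: D, L, P.
FIRST sets used below: FIRST(P) = { 'a', ε }, FIRST(D) = { 'a', ε }

D: nullable alternative(s) D → ε; FOLLOW(D) = { $, 'a' }
  D → a g a: FIRST \ {ε} = { 'a' } — overlaps FOLLOW(D) on { 'a' }: CONFLICT
  D → ε: FIRST \ {ε} = { } — this is the only nullable alternative, skip

L: nullable alternative(s) L → P; FOLLOW(L) = { $ }
  L → ; L: FIRST \ {ε} = { ';' } — disjoint from FOLLOW(L)
  L → P: FIRST \ {ε} = { 'a' } — this is the only nullable alternative, skip

P: nullable alternative(s) P → D; FOLLOW(P) = { $ }
  P → D a ;: FIRST \ {ε} = { 'a' } — disjoint from FOLLOW(P)
  P → D: FIRST \ {ε} = { 'a' } — this is the only nullable alternative, skip

So the grammar has 1 FIRST/FOLLOW conflict (marked CONFLICT above).

Answer: Yes. D → a g a with FOLLOW(D) on { 'a' }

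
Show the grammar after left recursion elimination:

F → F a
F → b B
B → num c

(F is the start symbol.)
F is directly left-recursive. The standard transformation for
  A → A α₁ | ... | A α_m | β₁ | ... | β_n
is
  A  → β₁ A' | ... | β_n A'
  A' → α₁ A' | ... | α_m A' | ε

F → b B becomes F → b B F'
F → F a becomes F' → a F'
Add F' → ε

Productions for other non-terminals are unchanged:
  B → num c

Resulting grammar:
F → b B F'
F' → a F'
F' → ε
B → num c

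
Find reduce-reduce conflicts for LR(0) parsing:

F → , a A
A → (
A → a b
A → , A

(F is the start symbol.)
No reduce-reduce conflicts

A reduce-reduce conflict occurs when an LR(0) state has two complete items [A → α .] and [B → β .] — both call for a reduction, and with no lookahead the parser cannot choose between them.

Augment with F' → F and build the canonical LR(0) collection (I0 = CLOSURE({[F' → . F]}), then GOTO on every symbol after a dot until no new states appear). It has 10 states:
  I0: { [F → . , a A], [F' → . F] }  — shift
  I1: { [F → , . a A] }  — shift
  I2: { [F' → F .] }  — accept
  I3: { [A → . (], [A → . , A], [A → . a b], [F → , a . A] }  — shift
  I4: { [A → ( .] }  — reduce
  I5: { [A → , . A], [A → . (], [A → . , A], [A → . a b] }  — shift
  I6: { [F → , a A .] }  — reduce
  I7: { [A → a . b] }  — shift
  I8: { [A → a b .] }  — reduce
  I9: { [A → , A .] }  — reduce

No state contains more than one complete item.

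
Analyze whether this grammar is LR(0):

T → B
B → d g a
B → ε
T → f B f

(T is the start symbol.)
Augment with T' → T and build the canonical LR(0) collection (I0 = CLOSURE({[T' → . T]}), then GOTO on every symbol after a dot until no new states appear). It has 9 states:
  I0: { [B → . d g a], [B → .], [T → . B], [T → . f B f], [T' → . T] }  — shift, reduce
  I1: { [T → B .] }  — reduce
  I2: { [T' → T .] }  — accept
  I3: { [B → d . g a] }  — shift
  I4: { [B → . d g a], [B → .], [T → f . B f] }  — shift, reduce
  I5: { [T → f B . f] }  — shift
  I6: { [T → f B f .] }  — reduce
  I7: { [B → d g . a] }  — shift
  I8: { [B → d g a .] }  — reduce

Conflict in state I0:
  Shift-reduce conflict between [B → .] and [B → . d g a]
So the grammar is NOT LR(0).

Answer: No. Shift-reduce conflict between [B → .] and [B → . d g a]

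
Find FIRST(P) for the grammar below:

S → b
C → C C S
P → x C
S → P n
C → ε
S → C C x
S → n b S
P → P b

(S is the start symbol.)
From P → x C:
  - x is a terminal: add 'x' and stop
From P → P b:
  - P is the symbol being defined: contributes nothing new
    P is not nullable, so stop

Collecting: FIRST(P) = { 'x' }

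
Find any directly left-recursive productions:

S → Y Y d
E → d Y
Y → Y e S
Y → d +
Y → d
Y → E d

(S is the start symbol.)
Yes, Y is left-recursive

Direct left recursion occurs when N → N α for some non-terminal N (the right-hand side begins with the left-hand side itself).

S → Y Y d: starts with Y
E → d Y: starts with d
Y → Y e S: LEFT RECURSIVE (starts with Y)
Y → d +: starts with d
Y → d: starts with d
Y → E d: starts with E

The grammar has direct left recursion on: Y.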